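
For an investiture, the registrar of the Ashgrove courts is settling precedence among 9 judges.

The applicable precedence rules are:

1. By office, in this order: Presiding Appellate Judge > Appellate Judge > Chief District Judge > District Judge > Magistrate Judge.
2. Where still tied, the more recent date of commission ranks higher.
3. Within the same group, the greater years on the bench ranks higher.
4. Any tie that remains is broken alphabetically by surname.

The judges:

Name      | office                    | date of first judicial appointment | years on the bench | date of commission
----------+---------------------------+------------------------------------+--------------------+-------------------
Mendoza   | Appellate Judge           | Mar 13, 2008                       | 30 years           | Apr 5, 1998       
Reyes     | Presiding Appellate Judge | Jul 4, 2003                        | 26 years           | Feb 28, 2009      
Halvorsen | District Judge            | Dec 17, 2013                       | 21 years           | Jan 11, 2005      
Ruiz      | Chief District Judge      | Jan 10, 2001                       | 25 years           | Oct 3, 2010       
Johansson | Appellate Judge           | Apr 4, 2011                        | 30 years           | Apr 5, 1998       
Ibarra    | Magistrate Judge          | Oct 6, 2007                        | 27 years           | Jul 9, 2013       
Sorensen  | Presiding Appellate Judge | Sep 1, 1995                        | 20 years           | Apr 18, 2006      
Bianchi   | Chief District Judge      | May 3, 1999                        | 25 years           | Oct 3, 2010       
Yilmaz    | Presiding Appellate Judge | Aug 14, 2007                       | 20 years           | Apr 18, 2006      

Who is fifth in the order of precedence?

Mendoza

By office: Reyes, Sorensen and Yilmaz (Presiding Appellate Judge); then Johansson and Mendoza (Appellate Judge); then Bianchi and Ruiz (Chief District Judge); then Halvorsen (District Judge); then Ibarra (Magistrate Judge).
Among Reyes, Sorensen and Yilmaz, by date of commission (later first): Reyes (Feb 28, 2009) before Sorensen and Yilmaz (Apr 18, 2006).
Sorensen and Yilmaz both have years on the bench 20 years, so the next rule applies.
Among Sorensen and Yilmaz, alphabetically by surname: Sorensen before Yilmaz.
Johansson and Mendoza both have date of commission Apr 5, 1998, so the next rule applies.
Johansson and Mendoza both have years on the bench 30 years, so the next rule applies.
Among Johansson and Mendoza, alphabetically by surname: Johansson before Mendoza.
Bianchi and Ruiz both have date of commission Oct 3, 2010, so the next rule applies.
Bianchi and Ruiz both have years on the bench 25 years, so the next rule applies.
Among Bianchi and Ruiz, alphabetically by surname: Bianchi before Ruiz.
Order: Reyes, Sorensen, Yilmaz, Johansson, Mendoza, Bianchi, Ruiz, Halvorsen, Ibarra.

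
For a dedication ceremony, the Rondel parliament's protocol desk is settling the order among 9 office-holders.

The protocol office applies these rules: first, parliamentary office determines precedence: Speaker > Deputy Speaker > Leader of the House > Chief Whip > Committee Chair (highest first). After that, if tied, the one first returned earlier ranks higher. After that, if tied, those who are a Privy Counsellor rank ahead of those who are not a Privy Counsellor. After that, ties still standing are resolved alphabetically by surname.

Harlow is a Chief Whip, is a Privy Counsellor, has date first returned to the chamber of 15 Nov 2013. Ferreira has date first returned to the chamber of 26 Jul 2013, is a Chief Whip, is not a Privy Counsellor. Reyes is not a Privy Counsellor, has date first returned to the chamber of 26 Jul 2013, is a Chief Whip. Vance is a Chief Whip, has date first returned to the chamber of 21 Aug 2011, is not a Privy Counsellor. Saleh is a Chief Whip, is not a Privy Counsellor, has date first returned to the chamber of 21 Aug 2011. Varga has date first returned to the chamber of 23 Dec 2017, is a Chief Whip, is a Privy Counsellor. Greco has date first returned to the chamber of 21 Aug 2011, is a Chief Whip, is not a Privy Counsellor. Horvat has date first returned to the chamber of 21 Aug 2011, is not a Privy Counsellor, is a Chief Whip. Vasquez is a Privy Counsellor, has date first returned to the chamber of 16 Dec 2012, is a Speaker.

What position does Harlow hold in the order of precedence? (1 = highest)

By parliamentary office: Vasquez (Speaker); then Greco, Horvat, Saleh, Vance, Ferreira, Reyes, Harlow and Varga (Chief Whip).
Among Greco, Horvat, Saleh, Vance, Ferreira, Reyes, Harlow and Varga, by date first returned to the chamber (earlier first): Greco, Horvat, Saleh and Vance (21 Aug 2011) before Ferreira and Reyes (26 Jul 2013) before Harlow (15 Nov 2013) before Varga (23 Dec 2017).
Greco, Horvat, Saleh and Vance are each not a Privy Counsellor, so the next rule applies.
Among Greco, Horvat, Saleh and Vance, alphabetically by surname: Greco before Horvat before Saleh before Vance.
Ferreira and Reyes are each not a Privy Counsellor, so the next rule applies.
Among Ferreira and Reyes, alphabetically by surname: Ferreira before Reyes.
Order: Vasquez, Greco, Horvat, Saleh, Vance, Ferreira, Reyes, Harlow, Varga. So position 8.

8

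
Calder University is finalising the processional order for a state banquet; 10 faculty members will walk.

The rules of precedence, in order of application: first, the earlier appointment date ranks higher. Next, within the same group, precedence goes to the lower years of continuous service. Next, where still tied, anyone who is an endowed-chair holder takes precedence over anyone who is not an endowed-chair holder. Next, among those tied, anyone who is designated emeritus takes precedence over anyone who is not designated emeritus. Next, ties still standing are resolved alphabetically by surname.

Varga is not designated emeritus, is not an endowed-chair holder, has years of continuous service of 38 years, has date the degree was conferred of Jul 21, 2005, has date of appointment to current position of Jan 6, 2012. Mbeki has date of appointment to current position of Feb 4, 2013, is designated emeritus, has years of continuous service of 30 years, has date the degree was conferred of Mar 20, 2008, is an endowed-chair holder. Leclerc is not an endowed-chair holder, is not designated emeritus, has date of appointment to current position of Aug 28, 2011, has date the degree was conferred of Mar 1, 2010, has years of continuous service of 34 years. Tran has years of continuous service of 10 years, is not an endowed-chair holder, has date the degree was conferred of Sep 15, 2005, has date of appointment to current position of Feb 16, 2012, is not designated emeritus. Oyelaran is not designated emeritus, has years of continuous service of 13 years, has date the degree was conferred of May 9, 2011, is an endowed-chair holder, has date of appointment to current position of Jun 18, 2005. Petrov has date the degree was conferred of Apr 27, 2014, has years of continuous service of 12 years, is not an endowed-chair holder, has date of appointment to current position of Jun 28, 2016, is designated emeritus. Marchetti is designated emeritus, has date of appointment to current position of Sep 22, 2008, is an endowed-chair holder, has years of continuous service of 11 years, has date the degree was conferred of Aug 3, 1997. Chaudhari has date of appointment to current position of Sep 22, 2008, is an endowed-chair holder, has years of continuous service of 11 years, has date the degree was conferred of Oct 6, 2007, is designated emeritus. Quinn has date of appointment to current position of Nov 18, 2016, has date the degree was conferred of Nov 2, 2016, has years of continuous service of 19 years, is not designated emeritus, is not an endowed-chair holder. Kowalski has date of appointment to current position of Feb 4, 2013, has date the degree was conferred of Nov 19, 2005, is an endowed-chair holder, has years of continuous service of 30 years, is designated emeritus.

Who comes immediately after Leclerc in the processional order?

Varga

By date of appointment to current position (earlier first): Oyelaran (Jun 18, 2005); then Chaudhari and Marchetti (both Sep 22, 2008); then Leclerc (Aug 28, 2011); then Varga (Jan 6, 2012); then Tran (Feb 16, 2012); then Kowalski and Mbeki (both Feb 4, 2013); then Petrov (Jun 28, 2016); then Quinn (Nov 18, 2016).
Chaudhari and Marchetti both have years of continuous service 11 years, so the next rule applies.
Chaudhari and Marchetti are each an endowed-chair holder, so the next rule applies.
Chaudhari and Marchetti are each designated emeritus, so the next rule applies.
Among Chaudhari and Marchetti, alphabetically by surname: Chaudhari before Marchetti.
Kowalski and Mbeki both have years of continuous service 30 years, so the next rule applies.
Kowalski and Mbeki are each an endowed-chair holder, so the next rule applies.
Kowalski and Mbeki are each designated emeritus, so the next rule applies.
Among Kowalski and Mbeki, alphabetically by surname: Kowalski before Mbeki.
Order: Oyelaran, Chaudhari, Marchetti, Leclerc, Varga, Tran, Kowalski, Mbeki, Petrov, Quinn.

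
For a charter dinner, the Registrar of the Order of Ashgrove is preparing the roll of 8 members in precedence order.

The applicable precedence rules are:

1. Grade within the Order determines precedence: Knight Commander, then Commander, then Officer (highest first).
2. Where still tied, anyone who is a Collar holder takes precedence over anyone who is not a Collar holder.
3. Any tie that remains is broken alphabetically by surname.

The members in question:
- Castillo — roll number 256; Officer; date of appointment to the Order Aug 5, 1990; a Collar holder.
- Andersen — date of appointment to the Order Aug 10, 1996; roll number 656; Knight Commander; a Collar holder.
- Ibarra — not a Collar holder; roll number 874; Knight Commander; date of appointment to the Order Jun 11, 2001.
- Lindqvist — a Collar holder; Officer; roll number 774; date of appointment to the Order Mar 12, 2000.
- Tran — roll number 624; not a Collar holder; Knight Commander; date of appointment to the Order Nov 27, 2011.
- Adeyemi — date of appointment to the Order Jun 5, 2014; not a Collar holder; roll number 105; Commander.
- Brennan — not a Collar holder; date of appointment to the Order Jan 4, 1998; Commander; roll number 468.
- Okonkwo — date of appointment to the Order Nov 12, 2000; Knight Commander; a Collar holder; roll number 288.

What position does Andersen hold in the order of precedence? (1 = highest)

1

By grade within the Order: Andersen, Okonkwo, Ibarra and Tran (Knight Commander); then Adeyemi and Brennan (Commander); then Castillo and Lindqvist (Officer).
Among Andersen, Okonkwo, Ibarra and Tran, a Collar holder before not a Collar holder: Andersen and Okonkwo (a Collar holder) before Ibarra and Tran (not a Collar holder).
Among Andersen and Okonkwo, alphabetically by surname: Andersen before Okonkwo.
Among Ibarra and Tran, alphabetically by surname: Ibarra before Tran.
Adeyemi and Brennan are each not a Collar holder, so the next rule applies.
Among Adeyemi and Brennan, alphabetically by surname: Adeyemi before Brennan.
Castillo and Lindqvist are each a Collar holder, so the next rule applies.
Among Castillo and Lindqvist, alphabetically by surname: Castillo before Lindqvist.
Order: Andersen, Okonkwo, Ibarra, Tran, Adeyemi, Brennan, Castillo, Lindqvist. So position 1.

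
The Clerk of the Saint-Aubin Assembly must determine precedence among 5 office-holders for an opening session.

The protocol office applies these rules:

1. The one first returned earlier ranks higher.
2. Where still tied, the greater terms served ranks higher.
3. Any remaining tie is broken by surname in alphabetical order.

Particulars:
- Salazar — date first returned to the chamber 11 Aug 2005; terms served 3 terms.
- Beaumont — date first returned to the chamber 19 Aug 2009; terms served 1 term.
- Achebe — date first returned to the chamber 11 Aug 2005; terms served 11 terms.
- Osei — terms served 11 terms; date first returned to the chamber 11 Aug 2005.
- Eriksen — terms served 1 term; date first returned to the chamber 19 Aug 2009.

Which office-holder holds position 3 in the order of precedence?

Salazar

By date first returned to the chamber (earlier first): Achebe, Osei and Salazar (each 11 Aug 2005); then Beaumont and Eriksen (both 19 Aug 2009).
Among Achebe, Osei and Salazar, by terms served (higher first): Achebe and Osei (11 terms) before Salazar (3 terms).
Among Achebe and Osei, alphabetically by surname: Achebe before Osei.
Beaumont and Eriksen both have terms served 1 term, so the next rule applies.
Among Beaumont and Eriksen, alphabetically by surname: Beaumont before Eriksen.
Order: Achebe, Osei, Salazar, Beaumont, Eriksen.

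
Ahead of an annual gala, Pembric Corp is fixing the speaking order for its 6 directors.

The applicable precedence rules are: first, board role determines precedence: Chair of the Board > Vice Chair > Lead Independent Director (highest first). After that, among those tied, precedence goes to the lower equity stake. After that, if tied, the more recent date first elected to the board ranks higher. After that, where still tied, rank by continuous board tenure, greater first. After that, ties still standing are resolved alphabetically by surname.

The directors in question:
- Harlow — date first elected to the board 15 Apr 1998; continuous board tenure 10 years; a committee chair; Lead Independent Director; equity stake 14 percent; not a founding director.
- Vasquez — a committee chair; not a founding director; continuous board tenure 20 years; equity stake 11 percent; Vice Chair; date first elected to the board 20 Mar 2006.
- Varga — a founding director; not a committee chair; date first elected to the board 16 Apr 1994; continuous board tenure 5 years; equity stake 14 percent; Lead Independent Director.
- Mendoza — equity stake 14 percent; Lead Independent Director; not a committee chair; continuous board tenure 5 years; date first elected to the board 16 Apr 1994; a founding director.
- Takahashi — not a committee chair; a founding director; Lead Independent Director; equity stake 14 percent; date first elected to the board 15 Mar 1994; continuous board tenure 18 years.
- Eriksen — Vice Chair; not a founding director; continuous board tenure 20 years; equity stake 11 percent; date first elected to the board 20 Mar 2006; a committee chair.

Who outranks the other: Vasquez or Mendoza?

By board role: Eriksen and Vasquez (Vice Chair); then Harlow, Mendoza, Varga and Takahashi (Lead Independent Director).
Eriksen and Vasquez both have equity stake 11 percent, so the next rule applies.
Eriksen and Vasquez both have date first elected to the board 20 Mar 2006, so the next rule applies.
Eriksen and Vasquez both have continuous board tenure 20 years, so the next rule applies.
Among Eriksen and Vasquez, alphabetically by surname: Eriksen before Vasquez.
Harlow, Mendoza, Varga and Takahashi all have equity stake 14 percent, so the next rule applies.
Among Harlow, Mendoza, Varga and Takahashi, by date first elected to the board (later first): Harlow (15 Apr 1998) before Mendoza and Varga (16 Apr 1994) before Takahashi (15 Mar 1994).
Mendoza and Varga both have continuous board tenure 5 years, so the next rule applies.
Among Mendoza and Varga, alphabetically by surname: Mendoza before Varga.
So Vasquez takes precedence.

Vasquez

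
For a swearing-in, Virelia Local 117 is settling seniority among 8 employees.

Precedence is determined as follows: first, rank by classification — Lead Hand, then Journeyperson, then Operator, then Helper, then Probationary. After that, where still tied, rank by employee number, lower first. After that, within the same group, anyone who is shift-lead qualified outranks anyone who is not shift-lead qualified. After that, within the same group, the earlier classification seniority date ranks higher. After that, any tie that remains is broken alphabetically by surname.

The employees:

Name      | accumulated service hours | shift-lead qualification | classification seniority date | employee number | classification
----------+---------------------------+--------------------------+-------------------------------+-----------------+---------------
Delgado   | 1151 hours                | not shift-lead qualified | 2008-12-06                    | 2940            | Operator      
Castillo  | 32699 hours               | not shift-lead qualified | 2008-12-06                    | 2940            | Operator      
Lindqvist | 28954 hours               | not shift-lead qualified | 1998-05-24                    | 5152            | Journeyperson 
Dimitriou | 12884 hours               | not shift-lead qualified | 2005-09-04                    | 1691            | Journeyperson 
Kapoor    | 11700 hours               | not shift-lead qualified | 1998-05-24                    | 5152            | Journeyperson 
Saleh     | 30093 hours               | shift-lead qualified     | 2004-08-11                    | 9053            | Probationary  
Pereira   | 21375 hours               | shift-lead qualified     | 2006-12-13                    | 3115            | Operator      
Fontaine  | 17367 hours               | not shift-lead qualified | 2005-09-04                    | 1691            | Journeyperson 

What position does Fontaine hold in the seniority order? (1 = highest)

2

By classification: Dimitriou, Fontaine, Kapoor and Lindqvist (Journeyperson); then Castillo, Delgado and Pereira (Operator); then Saleh (Probationary).
Among Dimitriou, Fontaine, Kapoor and Lindqvist, by employee number (lower first): Dimitriou and Fontaine (1691) before Kapoor and Lindqvist (5152).
Dimitriou and Fontaine are each not shift-lead qualified, so the next rule applies.
Dimitriou and Fontaine both have classification seniority date 2005-09-04, so the next rule applies.
Among Dimitriou and Fontaine, alphabetically by surname: Dimitriou before Fontaine.
Kapoor and Lindqvist are each not shift-lead qualified, so the next rule applies.
Kapoor and Lindqvist both have classification seniority date 1998-05-24, so the next rule applies.
Among Kapoor and Lindqvist, alphabetically by surname: Kapoor before Lindqvist.
Among Castillo, Delgado and Pereira, by employee number (lower first): Castillo and Delgado (2940) before Pereira (3115).
Castillo and Delgado are each not shift-lead qualified, so the next rule applies.
Castillo and Delgado both have classification seniority date 2008-12-06, so the next rule applies.
Among Castillo and Delgado, alphabetically by surname: Castillo before Delgado.
Order: Dimitriou, Fontaine, Kapoor, Lindqvist, Castillo, Delgado, Pereira, Saleh. So position 2.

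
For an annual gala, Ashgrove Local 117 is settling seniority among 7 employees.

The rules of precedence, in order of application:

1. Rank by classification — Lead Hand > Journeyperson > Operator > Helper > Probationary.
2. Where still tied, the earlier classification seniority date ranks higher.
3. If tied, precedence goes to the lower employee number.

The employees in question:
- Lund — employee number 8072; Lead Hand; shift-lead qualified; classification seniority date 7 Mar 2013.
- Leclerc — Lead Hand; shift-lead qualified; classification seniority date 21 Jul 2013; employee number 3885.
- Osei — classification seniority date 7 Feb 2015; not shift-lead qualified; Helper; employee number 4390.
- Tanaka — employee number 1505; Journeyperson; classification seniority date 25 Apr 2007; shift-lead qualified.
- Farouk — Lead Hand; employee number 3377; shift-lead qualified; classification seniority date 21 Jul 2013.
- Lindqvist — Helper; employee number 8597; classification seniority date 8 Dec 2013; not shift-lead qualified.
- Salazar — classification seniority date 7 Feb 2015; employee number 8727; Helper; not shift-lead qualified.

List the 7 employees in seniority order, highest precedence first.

Lund, Farouk, Leclerc, Tanaka, Lindqvist, Osei, Salazar

By classification: Lund, Farouk and Leclerc (Lead Hand); then Tanaka (Journeyperson); then Lindqvist, Osei and Salazar (Helper).
Among Lund, Farouk and Leclerc, by classification seniority date (earlier first): Lund (7 Mar 2013) before Farouk and Leclerc (21 Jul 2013).
Among Farouk and Leclerc, by employee number (lower first): Farouk (3377) before Leclerc (3885).
Among Lindqvist, Osei and Salazar, by classification seniority date (earlier first): Lindqvist (8 Dec 2013) before Osei and Salazar (7 Feb 2015).
Among Osei and Salazar, by employee number (lower first): Osei (4390) before Salazar (8727).
Full order: Lund, Farouk, Leclerc, Tanaka, Lindqvist, Osei, Salazar.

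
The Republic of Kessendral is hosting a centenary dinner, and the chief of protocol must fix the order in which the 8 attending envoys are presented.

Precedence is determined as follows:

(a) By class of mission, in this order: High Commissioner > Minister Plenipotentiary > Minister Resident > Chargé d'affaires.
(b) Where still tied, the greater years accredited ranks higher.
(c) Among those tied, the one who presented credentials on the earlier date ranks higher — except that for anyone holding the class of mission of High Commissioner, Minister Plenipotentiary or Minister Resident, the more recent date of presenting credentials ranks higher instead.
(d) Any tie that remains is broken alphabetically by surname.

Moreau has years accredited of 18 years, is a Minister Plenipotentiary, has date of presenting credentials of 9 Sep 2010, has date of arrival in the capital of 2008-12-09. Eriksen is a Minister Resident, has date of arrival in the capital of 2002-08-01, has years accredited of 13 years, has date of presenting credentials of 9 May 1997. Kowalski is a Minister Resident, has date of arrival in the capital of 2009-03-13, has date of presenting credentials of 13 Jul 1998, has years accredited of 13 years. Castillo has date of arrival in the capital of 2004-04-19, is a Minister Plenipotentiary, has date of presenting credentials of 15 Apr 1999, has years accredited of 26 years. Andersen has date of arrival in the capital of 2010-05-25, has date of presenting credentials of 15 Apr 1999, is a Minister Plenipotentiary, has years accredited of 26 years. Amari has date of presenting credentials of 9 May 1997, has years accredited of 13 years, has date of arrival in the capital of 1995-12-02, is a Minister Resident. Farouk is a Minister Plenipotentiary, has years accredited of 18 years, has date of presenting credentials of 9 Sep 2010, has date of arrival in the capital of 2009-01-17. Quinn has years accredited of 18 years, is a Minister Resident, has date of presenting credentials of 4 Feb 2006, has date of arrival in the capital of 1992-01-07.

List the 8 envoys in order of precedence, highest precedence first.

Andersen, Castillo, Farouk, Moreau, Quinn, Kowalski, Amari, Eriksen

By class of mission: Andersen, Castillo, Farouk and Moreau (Minister Plenipotentiary); then Quinn, Kowalski, Amari and Eriksen (Minister Resident).
Among Andersen, Castillo, Farouk and Moreau, by years accredited (higher first): Andersen and Castillo (26 years) before Farouk and Moreau (18 years).
Andersen and Castillo both have date of presenting credentials 15 Apr 1999, so the next rule applies.
Among Andersen and Castillo, alphabetically by surname: Andersen before Castillo.
Farouk and Moreau both have date of presenting credentials 9 Sep 2010, so the next rule applies.
Among Farouk and Moreau, alphabetically by surname: Farouk before Moreau.
Among Quinn, Kowalski, Amari and Eriksen, by years accredited (higher first): Quinn (18 years) before Kowalski, Amari and Eriksen (13 years).
Among Kowalski, Amari and Eriksen, by date of presenting credentials (later first) (reversed rule for this group): Kowalski (13 Jul 1998) before Amari and Eriksen (9 May 1997).
Among Amari and Eriksen, alphabetically by surname: Amari before Eriksen.
Full order: Andersen, Castillo, Farouk, Moreau, Quinn, Kowalski, Amari, Eriksen.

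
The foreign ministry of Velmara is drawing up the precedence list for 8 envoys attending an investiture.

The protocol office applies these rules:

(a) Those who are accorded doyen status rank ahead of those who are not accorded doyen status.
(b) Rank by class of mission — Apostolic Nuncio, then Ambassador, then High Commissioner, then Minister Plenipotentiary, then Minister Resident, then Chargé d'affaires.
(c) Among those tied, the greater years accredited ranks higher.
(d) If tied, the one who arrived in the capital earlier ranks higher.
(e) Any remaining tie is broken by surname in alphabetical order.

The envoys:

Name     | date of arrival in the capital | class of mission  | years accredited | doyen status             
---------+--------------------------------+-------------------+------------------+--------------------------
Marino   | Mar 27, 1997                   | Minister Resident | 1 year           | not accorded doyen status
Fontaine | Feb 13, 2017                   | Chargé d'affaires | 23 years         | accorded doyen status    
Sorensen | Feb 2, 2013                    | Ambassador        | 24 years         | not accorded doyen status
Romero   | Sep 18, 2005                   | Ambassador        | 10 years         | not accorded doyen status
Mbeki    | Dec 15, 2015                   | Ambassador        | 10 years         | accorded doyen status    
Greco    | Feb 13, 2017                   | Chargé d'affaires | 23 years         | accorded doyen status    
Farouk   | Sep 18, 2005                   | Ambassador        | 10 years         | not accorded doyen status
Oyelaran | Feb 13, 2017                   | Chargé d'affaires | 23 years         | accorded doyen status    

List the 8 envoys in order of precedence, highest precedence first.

By the first rule: Mbeki, Fontaine, Greco and Oyelaran (each accorded doyen status); then Sorensen, Farouk, Romero and Marino (each not accorded doyen status).
Among Mbeki, Fontaine, Greco and Oyelaran, by class of mission: Mbeki (Ambassador) before Fontaine, Greco and Oyelaran (Chargé d'affaires).
Fontaine, Greco and Oyelaran all have years accredited 23 years, so the next rule applies.
Fontaine, Greco and Oyelaran all have date of arrival in the capital Feb 13, 2017, so the next rule applies.
Among Fontaine, Greco and Oyelaran, alphabetically by surname: Fontaine before Greco before Oyelaran.
Among Sorensen, Farouk, Romero and Marino, by class of mission: Sorensen, Farouk and Romero (Ambassador) before Marino (Minister Resident).
Among Sorensen, Farouk and Romero, by years accredited (higher first): Sorensen (24 years) before Farouk and Romero (10 years).
Farouk and Romero both have date of arrival in the capital Sep 18, 2005, so the next rule applies.
Among Farouk and Romero, alphabetically by surname: Farouk before Romero.
Full order: Mbeki, Fontaine, Greco, Oyelaran, Sorensen, Farouk, Romero, Marino.

Mbeki, Fontaine, Greco, Oyelaran, Sorensen, Farouk, Romero, Marino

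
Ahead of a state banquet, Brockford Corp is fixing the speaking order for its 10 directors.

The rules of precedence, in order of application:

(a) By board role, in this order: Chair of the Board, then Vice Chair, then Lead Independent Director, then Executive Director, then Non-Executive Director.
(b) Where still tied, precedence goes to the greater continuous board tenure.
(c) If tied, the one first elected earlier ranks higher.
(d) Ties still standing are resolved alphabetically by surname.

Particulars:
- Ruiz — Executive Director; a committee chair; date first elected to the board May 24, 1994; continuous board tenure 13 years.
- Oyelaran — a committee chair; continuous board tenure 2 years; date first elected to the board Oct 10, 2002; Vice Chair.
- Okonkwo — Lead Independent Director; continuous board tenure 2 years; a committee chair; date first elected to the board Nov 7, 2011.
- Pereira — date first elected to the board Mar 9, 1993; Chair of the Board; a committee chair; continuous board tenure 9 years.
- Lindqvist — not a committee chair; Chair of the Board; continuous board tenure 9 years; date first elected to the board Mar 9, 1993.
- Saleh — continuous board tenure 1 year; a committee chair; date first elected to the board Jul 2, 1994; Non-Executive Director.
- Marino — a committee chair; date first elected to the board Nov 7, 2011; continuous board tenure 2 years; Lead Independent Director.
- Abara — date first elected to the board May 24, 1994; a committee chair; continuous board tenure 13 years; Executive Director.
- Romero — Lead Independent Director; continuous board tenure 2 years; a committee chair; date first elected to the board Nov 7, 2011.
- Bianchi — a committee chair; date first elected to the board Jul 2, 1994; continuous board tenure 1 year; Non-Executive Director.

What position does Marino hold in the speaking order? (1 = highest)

By board role: Lindqvist and Pereira (Chair of the Board); then Oyelaran (Vice Chair); then Marino, Okonkwo and Romero (Lead Independent Director); then Abara and Ruiz (Executive Director); then Bianchi and Saleh (Non-Executive Director).
Lindqvist and Pereira both have continuous board tenure 9 years, so the next rule applies.
Lindqvist and Pereira both have date first elected to the board Mar 9, 1993, so the next rule applies.
Among Lindqvist and Pereira, alphabetically by surname: Lindqvist before Pereira.
Marino, Okonkwo and Romero all have continuous board tenure 2 years, so the next rule applies.
Marino, Okonkwo and Romero all have date first elected to the board Nov 7, 2011, so the next rule applies.
Among Marino, Okonkwo and Romero, alphabetically by surname: Marino before Okonkwo before Romero.
Abara and Ruiz both have continuous board tenure 13 years, so the next rule applies.
Abara and Ruiz both have date first elected to the board May 24, 1994, so the next rule applies.
Among Abara and Ruiz, alphabetically by surname: Abara before Ruiz.
Bianchi and Saleh both have continuous board tenure 1 year, so the next rule applies.
Bianchi and Saleh both have date first elected to the board Jul 2, 1994, so the next rule applies.
Among Bianchi and Saleh, alphabetically by surname: Bianchi before Saleh.
Order: Lindqvist, Pereira, Oyelaran, Marino, Okonkwo, Romero, Abara, Ruiz, Bianchi, Saleh. So position 4.

4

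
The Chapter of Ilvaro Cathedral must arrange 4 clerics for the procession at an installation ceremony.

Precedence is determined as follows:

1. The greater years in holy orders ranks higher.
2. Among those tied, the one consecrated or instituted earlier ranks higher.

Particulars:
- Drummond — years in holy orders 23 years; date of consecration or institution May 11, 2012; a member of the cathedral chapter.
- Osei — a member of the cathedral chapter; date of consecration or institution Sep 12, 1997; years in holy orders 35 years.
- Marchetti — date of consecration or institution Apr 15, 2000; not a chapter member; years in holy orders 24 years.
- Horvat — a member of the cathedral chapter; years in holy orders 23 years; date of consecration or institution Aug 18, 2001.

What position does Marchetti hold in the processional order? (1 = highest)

By years in holy orders (higher first): Osei (35 years); then Marchetti (24 years); then Horvat and Drummond (both 23 years).
Among Horvat and Drummond, by date of consecration or institution (earlier first): Horvat (Aug 18, 2001) before Drummond (May 11, 2012).
Order: Osei, Marchetti, Horvat, Drummond. So position 2.

2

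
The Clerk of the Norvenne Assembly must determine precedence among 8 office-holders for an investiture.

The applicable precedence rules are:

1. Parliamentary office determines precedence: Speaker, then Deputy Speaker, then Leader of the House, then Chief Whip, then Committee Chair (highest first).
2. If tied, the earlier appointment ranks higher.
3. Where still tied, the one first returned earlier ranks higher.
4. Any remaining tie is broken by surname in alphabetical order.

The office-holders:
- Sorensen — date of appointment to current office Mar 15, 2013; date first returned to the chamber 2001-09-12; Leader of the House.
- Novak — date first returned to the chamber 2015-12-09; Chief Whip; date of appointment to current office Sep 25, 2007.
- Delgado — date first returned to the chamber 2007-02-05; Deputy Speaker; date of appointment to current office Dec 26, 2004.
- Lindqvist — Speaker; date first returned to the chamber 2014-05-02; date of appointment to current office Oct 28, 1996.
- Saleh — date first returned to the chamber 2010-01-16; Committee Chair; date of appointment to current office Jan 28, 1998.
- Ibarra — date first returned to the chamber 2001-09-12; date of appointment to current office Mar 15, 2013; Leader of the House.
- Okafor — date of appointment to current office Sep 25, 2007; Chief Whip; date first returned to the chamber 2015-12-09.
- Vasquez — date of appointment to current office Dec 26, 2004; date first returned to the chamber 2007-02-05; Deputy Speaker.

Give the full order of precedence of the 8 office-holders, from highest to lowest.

By parliamentary office: Lindqvist (Speaker); then Delgado and Vasquez (Deputy Speaker); then Ibarra and Sorensen (Leader of the House); then Novak and Okafor (Chief Whip); then Saleh (Committee Chair).
Delgado and Vasquez both have date of appointment to current office Dec 26, 2004, so the next rule applies.
Delgado and Vasquez both have date first returned to the chamber 2007-02-05, so the next rule applies.
Among Delgado and Vasquez, alphabetically by surname: Delgado before Vasquez.
Ibarra and Sorensen both have date of appointment to current office Mar 15, 2013, so the next rule applies.
Ibarra and Sorensen both have date first returned to the chamber 2001-09-12, so the next rule applies.
Among Ibarra and Sorensen, alphabetically by surname: Ibarra before Sorensen.
Novak and Okafor both have date of appointment to current office Sep 25, 2007, so the next rule applies.
Novak and Okafor both have date first returned to the chamber 2015-12-09, so the next rule applies.
Among Novak and Okafor, alphabetically by surname: Novak before Okafor.
Full order: Lindqvist, Delgado, Vasquez, Ibarra, Sorensen, Novak, Okafor, Saleh.

Lindqvist, Delgado, Vasquez, Ibarra, Sorensen, Novak, Okafor, Saleh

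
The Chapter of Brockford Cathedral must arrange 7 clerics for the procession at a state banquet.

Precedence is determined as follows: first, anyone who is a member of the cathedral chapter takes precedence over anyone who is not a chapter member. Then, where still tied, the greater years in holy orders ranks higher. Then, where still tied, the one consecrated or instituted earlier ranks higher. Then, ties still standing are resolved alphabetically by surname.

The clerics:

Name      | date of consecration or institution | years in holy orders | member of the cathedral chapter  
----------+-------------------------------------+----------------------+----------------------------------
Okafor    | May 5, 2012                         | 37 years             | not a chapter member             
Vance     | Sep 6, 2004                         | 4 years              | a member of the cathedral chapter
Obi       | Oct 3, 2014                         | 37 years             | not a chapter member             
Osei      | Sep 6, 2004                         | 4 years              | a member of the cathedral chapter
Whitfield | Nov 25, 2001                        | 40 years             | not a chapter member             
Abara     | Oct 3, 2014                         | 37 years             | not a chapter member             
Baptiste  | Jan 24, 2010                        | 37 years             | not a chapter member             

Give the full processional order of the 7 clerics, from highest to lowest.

By the first rule: Osei and Vance (both a member of the cathedral chapter); then Whitfield, Baptiste, Okafor, Abara and Obi (each not a chapter member).
Osei and Vance both have years in holy orders 4 years, so the next rule applies.
Osei and Vance both have date of consecration or institution Sep 6, 2004, so the next rule applies.
Among Osei and Vance, alphabetically by surname: Osei before Vance.
Among Whitfield, Baptiste, Okafor, Abara and Obi, by years in holy orders (higher first): Whitfield (40 years) before Baptiste, Okafor, Abara and Obi (37 years).
Among Baptiste, Okafor, Abara and Obi, by date of consecration or institution (earlier first): Baptiste (Jan 24, 2010) before Okafor (May 5, 2012) before Abara and Obi (Oct 3, 2014).
Among Abara and Obi, alphabetically by surname: Abara before Obi.
Full order: Osei, Vance, Whitfield, Baptiste, Okafor, Abara, Obi.

Osei, Vance, Whitfield, Baptiste, Okafor, Abara, Obi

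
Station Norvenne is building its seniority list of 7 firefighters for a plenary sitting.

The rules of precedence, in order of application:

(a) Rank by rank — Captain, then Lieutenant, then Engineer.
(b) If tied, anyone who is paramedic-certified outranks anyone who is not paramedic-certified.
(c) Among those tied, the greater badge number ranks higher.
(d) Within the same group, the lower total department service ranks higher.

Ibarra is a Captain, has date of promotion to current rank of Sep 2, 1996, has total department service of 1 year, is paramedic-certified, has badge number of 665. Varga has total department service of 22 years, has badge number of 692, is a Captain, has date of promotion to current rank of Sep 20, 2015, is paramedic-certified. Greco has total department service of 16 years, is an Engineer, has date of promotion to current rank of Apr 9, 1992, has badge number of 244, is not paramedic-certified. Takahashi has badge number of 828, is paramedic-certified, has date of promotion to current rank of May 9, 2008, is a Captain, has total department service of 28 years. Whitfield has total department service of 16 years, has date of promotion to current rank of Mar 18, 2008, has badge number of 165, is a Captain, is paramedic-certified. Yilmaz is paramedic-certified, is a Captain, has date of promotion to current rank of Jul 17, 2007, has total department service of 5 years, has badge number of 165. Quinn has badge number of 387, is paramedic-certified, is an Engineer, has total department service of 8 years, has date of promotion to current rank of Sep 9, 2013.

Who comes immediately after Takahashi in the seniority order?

Varga

By rank: Takahashi, Varga, Ibarra, Yilmaz and Whitfield (Captain); then Quinn and Greco (Engineer).
Takahashi, Varga, Ibarra, Yilmaz and Whitfield are each paramedic-certified, so the next rule applies.
Among Takahashi, Varga, Ibarra, Yilmaz and Whitfield, by badge number (higher first): Takahashi (828) before Varga (692) before Ibarra (665) before Yilmaz and Whitfield (165).
Among Yilmaz and Whitfield, by total department service (lower first): Yilmaz (5 years) before Whitfield (16 years).
Among Quinn and Greco, paramedic-certified before not paramedic-certified: Quinn (paramedic-certified) before Greco (not paramedic-certified).
Order: Takahashi, Varga, Ibarra, Yilmaz, Whitfield, Quinn, Greco.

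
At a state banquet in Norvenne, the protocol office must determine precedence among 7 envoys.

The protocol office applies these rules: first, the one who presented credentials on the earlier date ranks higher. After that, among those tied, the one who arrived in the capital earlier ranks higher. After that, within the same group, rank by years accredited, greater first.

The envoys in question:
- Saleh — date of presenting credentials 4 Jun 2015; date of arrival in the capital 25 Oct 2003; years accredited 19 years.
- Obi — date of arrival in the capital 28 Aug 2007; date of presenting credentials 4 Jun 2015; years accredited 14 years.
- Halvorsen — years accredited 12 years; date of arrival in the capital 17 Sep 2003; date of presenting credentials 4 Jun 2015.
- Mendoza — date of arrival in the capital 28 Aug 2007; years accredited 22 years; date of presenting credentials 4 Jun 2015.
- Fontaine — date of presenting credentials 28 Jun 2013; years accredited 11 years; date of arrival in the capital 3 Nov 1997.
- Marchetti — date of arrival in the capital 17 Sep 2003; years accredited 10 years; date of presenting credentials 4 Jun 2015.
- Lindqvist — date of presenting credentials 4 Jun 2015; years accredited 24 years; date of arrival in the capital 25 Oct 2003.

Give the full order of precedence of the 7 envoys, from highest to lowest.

By date of presenting credentials (earlier first): Fontaine (28 Jun 2013); then Halvorsen, Marchetti, Lindqvist, Saleh, Mendoza and Obi (each 4 Jun 2015).
Among Halvorsen, Marchetti, Lindqvist, Saleh, Mendoza and Obi, by date of arrival in the capital (earlier first): Halvorsen and Marchetti (17 Sep 2003) before Lindqvist and Saleh (25 Oct 2003) before Mendoza and Obi (28 Aug 2007).
Among Halvorsen and Marchetti, by years accredited (higher first): Halvorsen (12 years) before Marchetti (10 years).
Among Lindqvist and Saleh, by years accredited (higher first): Lindqvist (24 years) before Saleh (19 years).
Among Mendoza and Obi, by years accredited (higher first): Mendoza (22 years) before Obi (14 years).
Full order: Fontaine, Halvorsen, Marchetti, Lindqvist, Saleh, Mendoza, Obi.

Fontaine, Halvorsen, Marchetti, Lindqvist, Saleh, Mendoza, Obi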